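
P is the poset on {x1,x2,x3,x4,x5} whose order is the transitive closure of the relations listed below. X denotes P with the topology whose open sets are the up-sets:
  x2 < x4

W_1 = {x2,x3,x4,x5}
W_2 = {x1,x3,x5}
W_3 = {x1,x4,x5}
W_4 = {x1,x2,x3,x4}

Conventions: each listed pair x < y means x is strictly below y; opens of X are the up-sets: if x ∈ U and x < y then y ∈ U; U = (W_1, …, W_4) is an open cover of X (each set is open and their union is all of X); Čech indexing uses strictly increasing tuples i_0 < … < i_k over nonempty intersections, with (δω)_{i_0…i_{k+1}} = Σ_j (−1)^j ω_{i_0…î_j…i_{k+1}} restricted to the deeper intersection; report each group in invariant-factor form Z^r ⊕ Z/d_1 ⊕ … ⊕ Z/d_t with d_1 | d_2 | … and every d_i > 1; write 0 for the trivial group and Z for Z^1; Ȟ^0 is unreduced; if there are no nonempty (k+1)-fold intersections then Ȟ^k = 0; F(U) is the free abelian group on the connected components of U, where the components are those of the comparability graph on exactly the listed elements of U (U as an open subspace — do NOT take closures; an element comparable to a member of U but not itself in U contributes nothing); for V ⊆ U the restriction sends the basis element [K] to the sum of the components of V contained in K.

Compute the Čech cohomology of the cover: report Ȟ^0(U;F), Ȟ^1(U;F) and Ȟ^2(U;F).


Ȟ^0(U;F) ≅ Z^4,  Ȟ^1(U;F) ≅ 0,  Ȟ^2(U;F) ≅ 0

cover nerve:
  W12={x3,x5} W13={x4,x5} W14={x2,x3,x4} W23={x1,x5} W24={x1,x3} W34={x1,x4}
  W123={x5} W124={x3} W134={x4} W234={x1}
components per intersection:
  W1: {x2,x4} {x3} {x5}
  W2: {x1} {x3} {x5}
  W3: {x1} {x4} {x5}
  W4: {x1} {x2,x4} {x3}
  W12: {x3} {x5}
  W13: {x4} {x5}
  W14: {x2,x4} {x3}
  W23: {x1} {x5}
  W24: {x1} {x3}
  W34: {x1} {x4}
  W123: {x5}
  W124: {x3}
  W134: {x4}
  W234: {x1}
C dims 12,12,4; δ0: rk 8, SNF 1^8; δ1: rk 4, SNF 1^4
Ȟ^0: (12−8)−0=4 ⇒ Z^4
Ȟ^1: (12−4)−8=0 ⇒ 0
Ȟ^2: (4−0)−4=0 ⇒ 0


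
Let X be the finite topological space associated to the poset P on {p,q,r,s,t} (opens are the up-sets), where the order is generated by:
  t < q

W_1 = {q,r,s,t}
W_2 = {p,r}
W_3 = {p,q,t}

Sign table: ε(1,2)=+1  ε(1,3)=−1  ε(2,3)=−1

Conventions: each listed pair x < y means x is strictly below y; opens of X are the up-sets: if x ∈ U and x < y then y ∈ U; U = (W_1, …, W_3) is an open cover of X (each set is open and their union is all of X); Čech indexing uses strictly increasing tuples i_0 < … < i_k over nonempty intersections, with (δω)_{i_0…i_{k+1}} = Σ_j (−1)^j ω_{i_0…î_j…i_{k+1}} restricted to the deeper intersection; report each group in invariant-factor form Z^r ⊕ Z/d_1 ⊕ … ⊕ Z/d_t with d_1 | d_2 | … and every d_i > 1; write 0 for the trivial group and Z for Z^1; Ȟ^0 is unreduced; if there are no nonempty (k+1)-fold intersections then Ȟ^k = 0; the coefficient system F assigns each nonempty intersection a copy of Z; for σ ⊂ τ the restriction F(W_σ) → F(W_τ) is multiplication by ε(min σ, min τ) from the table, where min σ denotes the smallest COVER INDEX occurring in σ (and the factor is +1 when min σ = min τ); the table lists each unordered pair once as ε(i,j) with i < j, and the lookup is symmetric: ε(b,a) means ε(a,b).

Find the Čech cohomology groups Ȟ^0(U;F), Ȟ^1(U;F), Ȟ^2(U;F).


cover nerve:
  W12={r} W13={q,t} W23={p}
C dims 3,3; δ0: rk 2, SNF 1^2
Ȟ^0: (3−2)−0=1 ⇒ Z
Ȟ^1: (3−0)−2=1 ⇒ Z
Ȟ^2: (0−0)−0=0 ⇒ 0

Ȟ^0 = Z; Ȟ^1 = Z; Ȟ^2 = 0


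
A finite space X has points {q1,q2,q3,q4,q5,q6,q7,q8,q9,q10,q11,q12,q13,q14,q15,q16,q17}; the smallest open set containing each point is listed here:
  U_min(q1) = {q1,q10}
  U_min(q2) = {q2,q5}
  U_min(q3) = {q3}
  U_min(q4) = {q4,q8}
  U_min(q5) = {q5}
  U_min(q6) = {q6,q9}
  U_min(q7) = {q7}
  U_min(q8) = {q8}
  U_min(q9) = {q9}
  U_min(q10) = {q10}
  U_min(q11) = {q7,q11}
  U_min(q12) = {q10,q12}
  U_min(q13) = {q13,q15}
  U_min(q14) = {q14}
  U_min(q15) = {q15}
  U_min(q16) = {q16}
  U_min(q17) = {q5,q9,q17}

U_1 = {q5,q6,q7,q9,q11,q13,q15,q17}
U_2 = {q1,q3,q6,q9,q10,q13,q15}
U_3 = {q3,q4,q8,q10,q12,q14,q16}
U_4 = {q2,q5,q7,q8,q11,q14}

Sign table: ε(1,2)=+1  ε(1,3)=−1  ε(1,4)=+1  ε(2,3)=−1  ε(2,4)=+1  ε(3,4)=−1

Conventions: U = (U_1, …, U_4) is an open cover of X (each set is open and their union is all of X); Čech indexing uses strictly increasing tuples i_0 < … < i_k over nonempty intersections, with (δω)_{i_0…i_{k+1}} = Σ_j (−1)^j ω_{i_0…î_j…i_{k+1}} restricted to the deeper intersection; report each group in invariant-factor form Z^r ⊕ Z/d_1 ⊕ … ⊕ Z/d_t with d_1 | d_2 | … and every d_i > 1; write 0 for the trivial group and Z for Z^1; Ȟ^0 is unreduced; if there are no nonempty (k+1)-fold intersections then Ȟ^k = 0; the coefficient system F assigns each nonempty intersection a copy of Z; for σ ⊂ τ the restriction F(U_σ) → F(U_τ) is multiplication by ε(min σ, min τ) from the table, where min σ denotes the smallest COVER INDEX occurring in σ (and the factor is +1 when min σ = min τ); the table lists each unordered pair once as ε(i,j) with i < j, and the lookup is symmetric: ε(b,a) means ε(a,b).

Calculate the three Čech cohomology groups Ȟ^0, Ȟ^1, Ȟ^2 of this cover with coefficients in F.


cover nerve:
  U12={q6,q9,q13,q15} U14={q5,q7,q11} U23={q3,q10} U34={q8,q14}
C dims 4,4; δ0: rk 3, SNF 1^3
Ȟ^0: (4−3)−0=1 ⇒ Z
Ȟ^1: (4−0)−3=1 ⇒ Z
Ȟ^2: (0−0)−0=0 ⇒ 0

Ȟ^0 ≅ Z, Ȟ^1 ≅ Z, Ȟ^2 ≅ 0


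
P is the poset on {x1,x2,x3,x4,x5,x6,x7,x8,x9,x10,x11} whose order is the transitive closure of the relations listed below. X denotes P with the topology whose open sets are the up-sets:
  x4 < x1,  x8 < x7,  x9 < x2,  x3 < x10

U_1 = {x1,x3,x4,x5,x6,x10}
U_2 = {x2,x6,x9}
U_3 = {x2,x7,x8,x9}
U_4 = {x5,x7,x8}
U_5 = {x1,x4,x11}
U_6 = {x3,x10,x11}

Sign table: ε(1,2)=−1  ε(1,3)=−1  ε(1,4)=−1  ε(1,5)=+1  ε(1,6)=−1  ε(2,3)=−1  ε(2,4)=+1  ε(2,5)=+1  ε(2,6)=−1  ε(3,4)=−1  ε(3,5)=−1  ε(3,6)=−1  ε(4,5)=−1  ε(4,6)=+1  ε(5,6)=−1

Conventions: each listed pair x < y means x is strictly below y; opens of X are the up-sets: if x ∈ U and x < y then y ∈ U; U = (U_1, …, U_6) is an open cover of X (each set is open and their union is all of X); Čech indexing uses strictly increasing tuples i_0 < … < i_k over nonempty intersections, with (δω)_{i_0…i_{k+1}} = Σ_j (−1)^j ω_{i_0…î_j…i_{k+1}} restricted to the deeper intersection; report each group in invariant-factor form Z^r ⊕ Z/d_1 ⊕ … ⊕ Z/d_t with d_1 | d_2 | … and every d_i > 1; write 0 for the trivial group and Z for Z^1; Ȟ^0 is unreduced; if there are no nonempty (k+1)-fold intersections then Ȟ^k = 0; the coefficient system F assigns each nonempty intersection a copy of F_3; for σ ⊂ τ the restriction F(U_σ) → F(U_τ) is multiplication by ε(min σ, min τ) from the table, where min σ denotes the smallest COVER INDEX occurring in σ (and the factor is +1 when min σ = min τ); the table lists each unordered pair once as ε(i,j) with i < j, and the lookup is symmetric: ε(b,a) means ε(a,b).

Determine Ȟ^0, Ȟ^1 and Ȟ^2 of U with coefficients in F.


Ȟ^0 ≅ Z/3, Ȟ^1 ≅ Z/3 ⊕ Z/3, Ȟ^2 ≅ 0

nerve of the cover:
  U12={x6} U14={x5} U15={x1,x4} U16={x3,x10} U23={x2,x9} U34={x7,x8} U56={x11}
C dims 6,7; δ0: rk_F3 5
Ȟ^0 = (6 − 5) − 0 = 1, so Ȟ^0 ≅ Z/3
Ȟ^1 = (7 − 0) − 5 = 2, so Ȟ^1 ≅ Z/3 ⊕ Z/3
Ȟ^2 = (0 − 0) − 0 = 0, so Ȟ^2 ≅ 0


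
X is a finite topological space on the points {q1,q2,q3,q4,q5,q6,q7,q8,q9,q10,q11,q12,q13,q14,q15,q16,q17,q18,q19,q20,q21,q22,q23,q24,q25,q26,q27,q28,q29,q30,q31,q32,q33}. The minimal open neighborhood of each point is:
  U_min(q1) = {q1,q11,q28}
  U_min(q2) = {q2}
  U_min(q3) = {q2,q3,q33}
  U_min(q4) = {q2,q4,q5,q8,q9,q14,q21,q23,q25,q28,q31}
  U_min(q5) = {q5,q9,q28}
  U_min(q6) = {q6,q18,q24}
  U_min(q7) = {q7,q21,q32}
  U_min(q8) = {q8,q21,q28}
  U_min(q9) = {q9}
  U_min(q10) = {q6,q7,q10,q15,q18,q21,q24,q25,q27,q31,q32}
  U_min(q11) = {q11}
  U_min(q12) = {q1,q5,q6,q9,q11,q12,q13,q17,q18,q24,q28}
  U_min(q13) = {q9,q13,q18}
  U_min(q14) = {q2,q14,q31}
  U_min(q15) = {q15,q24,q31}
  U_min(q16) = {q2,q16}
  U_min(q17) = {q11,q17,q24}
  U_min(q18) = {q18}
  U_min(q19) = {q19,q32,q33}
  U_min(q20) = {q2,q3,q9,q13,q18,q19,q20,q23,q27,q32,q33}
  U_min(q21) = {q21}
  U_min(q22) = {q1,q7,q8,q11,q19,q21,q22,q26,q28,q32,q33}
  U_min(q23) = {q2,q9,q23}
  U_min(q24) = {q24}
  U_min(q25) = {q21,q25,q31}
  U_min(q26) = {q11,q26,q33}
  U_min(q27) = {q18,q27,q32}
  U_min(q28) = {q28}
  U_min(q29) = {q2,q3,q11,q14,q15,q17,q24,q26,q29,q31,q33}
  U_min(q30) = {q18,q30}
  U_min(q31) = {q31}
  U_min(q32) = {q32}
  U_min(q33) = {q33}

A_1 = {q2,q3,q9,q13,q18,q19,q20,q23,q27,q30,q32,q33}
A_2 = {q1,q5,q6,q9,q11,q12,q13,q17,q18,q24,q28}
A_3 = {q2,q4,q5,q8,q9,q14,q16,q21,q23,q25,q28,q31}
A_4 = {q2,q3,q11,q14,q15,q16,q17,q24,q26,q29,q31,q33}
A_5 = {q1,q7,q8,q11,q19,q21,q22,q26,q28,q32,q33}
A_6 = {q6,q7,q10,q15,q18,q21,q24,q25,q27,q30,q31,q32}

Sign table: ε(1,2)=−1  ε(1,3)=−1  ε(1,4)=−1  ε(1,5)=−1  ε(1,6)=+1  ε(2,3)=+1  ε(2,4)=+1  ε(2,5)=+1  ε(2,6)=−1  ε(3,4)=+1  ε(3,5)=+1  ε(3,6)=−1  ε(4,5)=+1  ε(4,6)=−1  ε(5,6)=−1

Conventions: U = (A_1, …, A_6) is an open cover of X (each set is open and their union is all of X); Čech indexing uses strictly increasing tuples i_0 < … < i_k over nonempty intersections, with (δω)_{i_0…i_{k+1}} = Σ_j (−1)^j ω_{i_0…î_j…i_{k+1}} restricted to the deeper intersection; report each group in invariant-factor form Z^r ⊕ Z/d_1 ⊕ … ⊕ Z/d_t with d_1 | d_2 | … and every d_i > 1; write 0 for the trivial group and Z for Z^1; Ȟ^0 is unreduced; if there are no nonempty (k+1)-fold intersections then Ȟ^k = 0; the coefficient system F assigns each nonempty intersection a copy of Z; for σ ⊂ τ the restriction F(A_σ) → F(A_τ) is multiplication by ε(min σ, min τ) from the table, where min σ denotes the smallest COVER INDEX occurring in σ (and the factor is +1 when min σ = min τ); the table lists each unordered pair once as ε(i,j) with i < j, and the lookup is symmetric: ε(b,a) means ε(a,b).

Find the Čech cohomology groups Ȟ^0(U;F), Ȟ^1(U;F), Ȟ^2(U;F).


intersection data:
  A12={q9,q13,q18} A13={q2,q9,q23} A14={q2,q3,q33} A15={q19,q32,q33} A16={q18,q27,q30,q32} A23={q5,q9,q28} A24={q11,q17,q24} A25={q1,q11,q28} A26={q6,q18,q24} A34={q2,q14,q16,q31} A35={q8,q21,q28} A36={q21,q25,q31} A45={q11,q26,q33} A46={q15,q24,q31} A56={q7,q21,q32}
  A123={q9} A126={q18} A134={q2} A145={q33} A156={q32} A235={q28} A245={q11} A246={q24} A346={q31} A356={q21}
C dims 6,15,10; δ0: rk 5, SNF 1^5; δ1: rk 10, SNF 1^9·2
Ȟ^0 = (6 − 5) − 0 = 1, so Ȟ^0 ≅ Z
Ȟ^1 = (15 − 10) − 5 = 0, so Ȟ^1 ≅ 0
Ȟ^2 = (10 − 0) − 10 = 0 plus torsion [2], so Ȟ^2 ≅ Z/2

Ȟ^0 = Z,  Ȟ^1 = 0,  Ȟ^2 = Z/2


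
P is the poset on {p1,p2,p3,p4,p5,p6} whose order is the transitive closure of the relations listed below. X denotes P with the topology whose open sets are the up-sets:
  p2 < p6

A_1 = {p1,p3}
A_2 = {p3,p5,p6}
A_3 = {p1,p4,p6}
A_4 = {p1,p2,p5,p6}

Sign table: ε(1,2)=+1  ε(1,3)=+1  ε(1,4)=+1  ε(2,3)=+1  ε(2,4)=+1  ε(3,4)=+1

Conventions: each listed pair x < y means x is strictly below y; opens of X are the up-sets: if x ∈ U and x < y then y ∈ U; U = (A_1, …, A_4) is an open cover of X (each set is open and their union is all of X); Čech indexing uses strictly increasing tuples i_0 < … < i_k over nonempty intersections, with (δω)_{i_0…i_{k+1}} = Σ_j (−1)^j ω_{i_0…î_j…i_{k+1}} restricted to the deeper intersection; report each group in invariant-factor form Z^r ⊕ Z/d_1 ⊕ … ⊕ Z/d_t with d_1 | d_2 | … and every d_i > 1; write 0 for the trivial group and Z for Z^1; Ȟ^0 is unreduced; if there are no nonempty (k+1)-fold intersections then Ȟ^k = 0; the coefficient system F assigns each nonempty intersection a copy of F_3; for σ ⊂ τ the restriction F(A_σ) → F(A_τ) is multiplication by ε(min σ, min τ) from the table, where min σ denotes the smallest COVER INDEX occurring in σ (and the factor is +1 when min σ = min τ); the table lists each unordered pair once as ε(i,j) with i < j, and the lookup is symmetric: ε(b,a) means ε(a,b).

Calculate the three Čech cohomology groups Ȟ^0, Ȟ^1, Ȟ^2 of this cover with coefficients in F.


nerve simplices:
  A12={p3} A13={p1} A14={p1} A23={p6} A24={p5,p6} A34={p1,p6}
  A134={p1} A234={p6}
C dims 4,6,2; δ0: rk_F3 3; δ1: rk_F3 2
degree 0: 4−3−0 = 1 → Ȟ^0 ≅ Z/3
degree 1: 6−2−3 = 1 → Ȟ^1 ≅ Z/3
degree 2: 2−0−2 = 0 → Ȟ^2 ≅ 0

Ȟ^0 ≅ Z/3; Ȟ^1 ≅ Z/3; Ȟ^2 ≅ 0


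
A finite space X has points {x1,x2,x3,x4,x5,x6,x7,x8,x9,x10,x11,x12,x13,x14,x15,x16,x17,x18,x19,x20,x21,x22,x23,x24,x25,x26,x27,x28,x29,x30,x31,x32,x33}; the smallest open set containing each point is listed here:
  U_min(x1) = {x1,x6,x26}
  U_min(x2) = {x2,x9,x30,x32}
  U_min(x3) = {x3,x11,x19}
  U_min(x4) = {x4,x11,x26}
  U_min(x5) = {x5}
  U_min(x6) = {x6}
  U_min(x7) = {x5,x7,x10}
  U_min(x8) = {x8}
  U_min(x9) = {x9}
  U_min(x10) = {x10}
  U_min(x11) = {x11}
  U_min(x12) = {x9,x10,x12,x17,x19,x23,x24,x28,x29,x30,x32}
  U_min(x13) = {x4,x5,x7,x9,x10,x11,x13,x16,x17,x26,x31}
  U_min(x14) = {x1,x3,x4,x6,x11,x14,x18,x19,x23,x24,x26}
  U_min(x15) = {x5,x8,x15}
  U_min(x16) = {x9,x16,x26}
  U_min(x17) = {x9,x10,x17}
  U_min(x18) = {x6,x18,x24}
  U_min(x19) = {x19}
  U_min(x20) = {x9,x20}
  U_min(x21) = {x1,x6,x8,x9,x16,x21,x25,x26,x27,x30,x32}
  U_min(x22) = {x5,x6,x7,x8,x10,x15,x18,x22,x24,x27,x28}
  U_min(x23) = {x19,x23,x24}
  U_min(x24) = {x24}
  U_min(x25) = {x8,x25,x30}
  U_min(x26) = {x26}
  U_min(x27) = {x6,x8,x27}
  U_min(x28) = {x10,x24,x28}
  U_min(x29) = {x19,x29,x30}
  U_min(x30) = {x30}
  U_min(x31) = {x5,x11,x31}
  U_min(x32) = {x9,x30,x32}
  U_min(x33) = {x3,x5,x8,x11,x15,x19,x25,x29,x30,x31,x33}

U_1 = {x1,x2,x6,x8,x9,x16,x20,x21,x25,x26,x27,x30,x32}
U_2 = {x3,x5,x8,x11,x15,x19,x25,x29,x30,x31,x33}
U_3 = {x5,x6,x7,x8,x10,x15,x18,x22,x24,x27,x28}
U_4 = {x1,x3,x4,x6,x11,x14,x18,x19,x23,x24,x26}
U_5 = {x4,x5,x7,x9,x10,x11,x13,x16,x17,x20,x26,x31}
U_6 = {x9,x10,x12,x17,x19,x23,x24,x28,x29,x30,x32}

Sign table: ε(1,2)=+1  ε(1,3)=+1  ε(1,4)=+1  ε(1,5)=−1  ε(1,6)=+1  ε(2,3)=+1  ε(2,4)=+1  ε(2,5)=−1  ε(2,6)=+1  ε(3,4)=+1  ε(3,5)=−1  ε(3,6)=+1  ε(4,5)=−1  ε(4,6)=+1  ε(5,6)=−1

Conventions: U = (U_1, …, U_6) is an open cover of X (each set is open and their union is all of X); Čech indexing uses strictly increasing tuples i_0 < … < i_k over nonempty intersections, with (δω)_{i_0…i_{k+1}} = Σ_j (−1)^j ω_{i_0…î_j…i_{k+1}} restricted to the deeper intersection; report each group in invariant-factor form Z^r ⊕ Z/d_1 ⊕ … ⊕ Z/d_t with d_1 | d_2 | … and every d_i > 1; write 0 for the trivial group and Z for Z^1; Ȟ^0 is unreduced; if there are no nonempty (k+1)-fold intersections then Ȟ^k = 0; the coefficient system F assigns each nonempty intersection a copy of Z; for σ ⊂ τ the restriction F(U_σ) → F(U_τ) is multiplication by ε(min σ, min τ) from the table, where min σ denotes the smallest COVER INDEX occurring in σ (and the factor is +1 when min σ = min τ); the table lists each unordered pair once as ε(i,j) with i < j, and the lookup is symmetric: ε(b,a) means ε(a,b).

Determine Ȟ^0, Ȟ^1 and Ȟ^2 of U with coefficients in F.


Ȟ^0(U;F) ≅ Z, Ȟ^1(U;F) ≅ 0, Ȟ^2(U;F) ≅ Z/2

nonempty overlaps:
  U12={x8,x25,x30} U13={x6,x8,x27} U14={x1,x6,x26} U15={x9,x16,x20,x26} U16={x9,x30,x32} U23={x5,x8,x15} U24={x3,x11,x19} U25={x5,x11,x31} U26={x19,x29,x30} U34={x6,x18,x24} U35={x5,x7,x10} U36={x10,x24,x28} U45={x4,x11,x26} U46={x19,x23,x24} U56={x9,x10,x17}
  U123={x8} U126={x30} U134={x6} U145={x26} U156={x9} U235={x5} U245={x11} U246={x19} U346={x24} U356={x10}
C dims 6,15,10; δ0: rk 5, SNF 1^5; δ1: rk 10, SNF 1^9·2
degree 0: 6−5−0 = 1 → Ȟ^0 ≅ Z
degree 1: 15−10−5 = 0 → Ȟ^1 ≅ 0
degree 2: 10−0−10 = 0 plus torsion [2] → Ȟ^2 ≅ Z/2


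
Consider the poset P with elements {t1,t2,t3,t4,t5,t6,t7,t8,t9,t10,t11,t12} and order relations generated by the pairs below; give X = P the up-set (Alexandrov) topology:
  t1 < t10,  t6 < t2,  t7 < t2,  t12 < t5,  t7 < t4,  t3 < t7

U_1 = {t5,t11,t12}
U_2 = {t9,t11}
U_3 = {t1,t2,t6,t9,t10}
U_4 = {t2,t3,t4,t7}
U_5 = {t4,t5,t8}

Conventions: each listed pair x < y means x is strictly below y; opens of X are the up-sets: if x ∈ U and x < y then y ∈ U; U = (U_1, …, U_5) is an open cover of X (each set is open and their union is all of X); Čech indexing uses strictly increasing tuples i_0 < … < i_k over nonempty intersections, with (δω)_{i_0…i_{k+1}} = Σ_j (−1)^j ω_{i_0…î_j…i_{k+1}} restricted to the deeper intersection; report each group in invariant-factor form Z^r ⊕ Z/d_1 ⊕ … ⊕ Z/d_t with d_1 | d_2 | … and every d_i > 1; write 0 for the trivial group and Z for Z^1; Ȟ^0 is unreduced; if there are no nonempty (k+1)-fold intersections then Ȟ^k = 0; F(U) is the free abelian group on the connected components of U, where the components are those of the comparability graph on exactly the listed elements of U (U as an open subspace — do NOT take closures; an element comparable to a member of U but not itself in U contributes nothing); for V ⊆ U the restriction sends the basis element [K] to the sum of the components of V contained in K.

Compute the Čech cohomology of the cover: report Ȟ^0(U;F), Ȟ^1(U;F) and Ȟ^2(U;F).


Ȟ^0(U;F) ≅ Z^6,  Ȟ^1(U;F) ≅ 0,  Ȟ^2(U;F) ≅ 0

cover nerve:
  U12={t11} U15={t5} U23={t9} U34={t2} U45={t4}
components per intersection:
  U1: {t5,t12} {t11}
  U2: {t9} {t11}
  U3: {t1,t10} {t2,t6} {t9}
  U4: {t2,t3,t4,t7}
  U5: {t4} {t5} {t8}
  U12: {t11}
  U15: {t5}
  U23: {t9}
  U34: {t2}
  U45: {t4}
C dims 11,5; δ0: rk 5, SNF 1^5
Ȟ^0: (11−5)−0=6 ⇒ Z^6
Ȟ^1: (5−0)−5=0 ⇒ 0
Ȟ^2: (0−0)−0=0 ⇒ 0


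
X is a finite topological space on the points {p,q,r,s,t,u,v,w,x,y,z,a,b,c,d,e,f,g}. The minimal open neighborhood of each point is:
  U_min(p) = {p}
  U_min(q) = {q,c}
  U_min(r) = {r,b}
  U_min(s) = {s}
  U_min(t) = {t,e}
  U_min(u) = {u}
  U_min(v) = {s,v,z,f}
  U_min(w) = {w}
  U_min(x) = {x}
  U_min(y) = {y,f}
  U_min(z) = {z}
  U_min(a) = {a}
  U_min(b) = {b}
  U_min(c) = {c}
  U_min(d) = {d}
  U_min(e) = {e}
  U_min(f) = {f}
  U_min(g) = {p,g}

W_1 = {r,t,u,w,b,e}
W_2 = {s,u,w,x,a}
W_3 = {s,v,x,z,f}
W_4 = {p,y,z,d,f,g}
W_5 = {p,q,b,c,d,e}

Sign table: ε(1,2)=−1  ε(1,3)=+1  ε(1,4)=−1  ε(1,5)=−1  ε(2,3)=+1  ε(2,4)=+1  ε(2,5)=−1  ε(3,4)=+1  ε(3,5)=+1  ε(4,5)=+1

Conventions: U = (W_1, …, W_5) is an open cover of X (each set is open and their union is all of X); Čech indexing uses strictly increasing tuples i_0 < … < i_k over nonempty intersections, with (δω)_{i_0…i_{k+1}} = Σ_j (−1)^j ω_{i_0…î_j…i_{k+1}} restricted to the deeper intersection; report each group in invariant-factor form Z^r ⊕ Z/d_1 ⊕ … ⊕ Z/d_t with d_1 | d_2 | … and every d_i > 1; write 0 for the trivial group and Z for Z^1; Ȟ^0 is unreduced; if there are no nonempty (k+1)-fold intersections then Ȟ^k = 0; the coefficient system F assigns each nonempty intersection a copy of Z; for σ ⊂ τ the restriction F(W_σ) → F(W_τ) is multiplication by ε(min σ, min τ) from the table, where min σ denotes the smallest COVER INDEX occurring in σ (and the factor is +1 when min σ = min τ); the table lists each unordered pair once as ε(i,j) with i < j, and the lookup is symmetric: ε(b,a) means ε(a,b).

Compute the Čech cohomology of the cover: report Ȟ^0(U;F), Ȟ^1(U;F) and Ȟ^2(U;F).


nerve of the cover:
  W12={u,w} W15={b,e} W23={s,x} W34={z,f} W45={p,d}
C dims 5,5; δ0: rk 4, SNF 1^4
Ȟ^0 = (5 − 4) − 0 = 1, so Ȟ^0 ≅ Z
Ȟ^1 = (5 − 0) − 4 = 1, so Ȟ^1 ≅ Z
Ȟ^2 = (0 − 0) − 0 = 0, so Ȟ^2 ≅ 0

Ȟ^0 = Z, Ȟ^1 = Z and Ȟ^2 = 0


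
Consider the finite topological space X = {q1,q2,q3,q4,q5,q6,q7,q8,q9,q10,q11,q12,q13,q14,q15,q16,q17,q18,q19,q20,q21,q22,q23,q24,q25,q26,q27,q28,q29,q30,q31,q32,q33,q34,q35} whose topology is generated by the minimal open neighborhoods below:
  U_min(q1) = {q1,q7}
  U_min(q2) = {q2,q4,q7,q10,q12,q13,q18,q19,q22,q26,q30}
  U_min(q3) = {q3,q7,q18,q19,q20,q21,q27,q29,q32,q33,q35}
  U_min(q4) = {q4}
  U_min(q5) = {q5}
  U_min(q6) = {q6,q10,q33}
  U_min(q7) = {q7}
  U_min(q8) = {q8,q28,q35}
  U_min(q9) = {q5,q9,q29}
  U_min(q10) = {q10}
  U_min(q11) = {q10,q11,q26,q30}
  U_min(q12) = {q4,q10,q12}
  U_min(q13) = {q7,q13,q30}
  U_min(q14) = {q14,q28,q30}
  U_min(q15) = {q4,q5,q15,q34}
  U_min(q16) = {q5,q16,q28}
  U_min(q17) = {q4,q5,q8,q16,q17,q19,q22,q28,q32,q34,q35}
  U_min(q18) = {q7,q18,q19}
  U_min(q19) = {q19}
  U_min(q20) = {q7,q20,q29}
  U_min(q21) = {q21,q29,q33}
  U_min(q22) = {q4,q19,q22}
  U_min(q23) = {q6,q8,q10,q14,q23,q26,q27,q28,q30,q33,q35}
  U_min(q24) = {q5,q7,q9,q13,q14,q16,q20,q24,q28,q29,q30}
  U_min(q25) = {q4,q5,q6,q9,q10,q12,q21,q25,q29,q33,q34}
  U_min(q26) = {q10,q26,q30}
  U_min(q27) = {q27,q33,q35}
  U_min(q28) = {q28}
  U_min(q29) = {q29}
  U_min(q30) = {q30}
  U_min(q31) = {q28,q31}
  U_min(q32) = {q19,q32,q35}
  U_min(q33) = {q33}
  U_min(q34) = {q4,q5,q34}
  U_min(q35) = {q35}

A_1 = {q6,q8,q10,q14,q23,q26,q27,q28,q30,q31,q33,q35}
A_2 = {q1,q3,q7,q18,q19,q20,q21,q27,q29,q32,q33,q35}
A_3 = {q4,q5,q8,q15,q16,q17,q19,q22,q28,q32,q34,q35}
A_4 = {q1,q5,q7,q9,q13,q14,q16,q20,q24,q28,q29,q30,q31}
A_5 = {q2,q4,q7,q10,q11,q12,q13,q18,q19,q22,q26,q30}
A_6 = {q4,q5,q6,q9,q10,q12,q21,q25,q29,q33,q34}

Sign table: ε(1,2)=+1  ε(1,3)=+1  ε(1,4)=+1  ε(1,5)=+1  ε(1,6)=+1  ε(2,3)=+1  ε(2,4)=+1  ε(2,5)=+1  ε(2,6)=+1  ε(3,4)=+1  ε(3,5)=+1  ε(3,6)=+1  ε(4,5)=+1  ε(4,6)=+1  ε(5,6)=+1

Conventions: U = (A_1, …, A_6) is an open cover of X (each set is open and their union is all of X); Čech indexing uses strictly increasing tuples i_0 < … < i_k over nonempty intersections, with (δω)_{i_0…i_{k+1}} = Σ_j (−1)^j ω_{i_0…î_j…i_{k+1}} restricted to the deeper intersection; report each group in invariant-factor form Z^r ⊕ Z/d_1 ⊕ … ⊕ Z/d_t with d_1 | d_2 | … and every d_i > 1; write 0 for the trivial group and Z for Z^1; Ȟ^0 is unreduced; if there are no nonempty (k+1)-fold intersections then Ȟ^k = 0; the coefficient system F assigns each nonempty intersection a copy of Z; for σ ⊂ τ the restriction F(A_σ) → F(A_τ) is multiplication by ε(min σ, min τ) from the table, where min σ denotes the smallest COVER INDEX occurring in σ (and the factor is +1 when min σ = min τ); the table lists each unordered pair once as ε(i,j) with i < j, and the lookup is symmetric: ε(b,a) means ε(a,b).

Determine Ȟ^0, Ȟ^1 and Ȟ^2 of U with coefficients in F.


nonempty overlaps:
  A12={q27,q33,q35} A13={q8,q28,q35} A14={q14,q28,q30,q31} A15={q10,q26,q30} A16={q6,q10,q33} A23={q19,q32,q35} A24={q1,q7,q20,q29} A25={q7,q18,q19} A26={q21,q29,q33} A34={q5,q16,q28} A35={q4,q19,q22} A36={q4,q5,q34} A45={q7,q13,q30} A46={q5,q9,q29} A56={q4,q10,q12}
  A123={q35} A126={q33} A134={q28} A145={q30} A156={q10} A235={q19} A245={q7} A246={q29} A346={q5} A356={q4}
C dims 6,15,10; δ0: rk 5, SNF 1^5; δ1: rk 10, SNF 1^9·2
degree 0: 6−5−0 = 1 → Ȟ^0 ≅ Z
degree 1: 15−10−5 = 0 → Ȟ^1 ≅ 0
degree 2: 10−0−10 = 0 plus torsion [2] → Ȟ^2 ≅ Z/2

Ȟ^0 = Z, Ȟ^1 = 0, Ȟ^2 = Z/2


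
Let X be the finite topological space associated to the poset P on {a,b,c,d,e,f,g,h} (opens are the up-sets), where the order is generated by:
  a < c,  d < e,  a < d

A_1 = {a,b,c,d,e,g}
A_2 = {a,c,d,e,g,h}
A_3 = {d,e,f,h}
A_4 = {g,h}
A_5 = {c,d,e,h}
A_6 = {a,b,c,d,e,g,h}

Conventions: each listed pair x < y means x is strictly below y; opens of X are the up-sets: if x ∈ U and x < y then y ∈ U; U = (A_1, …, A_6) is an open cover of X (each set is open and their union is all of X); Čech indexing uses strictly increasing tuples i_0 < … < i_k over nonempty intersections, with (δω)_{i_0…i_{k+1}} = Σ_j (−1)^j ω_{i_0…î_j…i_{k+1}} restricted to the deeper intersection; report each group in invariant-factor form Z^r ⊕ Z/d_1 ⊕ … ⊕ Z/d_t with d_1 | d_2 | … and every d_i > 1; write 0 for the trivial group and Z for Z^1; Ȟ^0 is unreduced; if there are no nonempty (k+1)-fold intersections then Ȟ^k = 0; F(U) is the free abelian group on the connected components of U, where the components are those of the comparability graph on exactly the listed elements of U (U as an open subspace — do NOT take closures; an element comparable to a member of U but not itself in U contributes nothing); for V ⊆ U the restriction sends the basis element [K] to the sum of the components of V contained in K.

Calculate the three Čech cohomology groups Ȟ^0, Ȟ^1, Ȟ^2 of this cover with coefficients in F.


nerve of the cover:
  A12={a,c,d,e,g} A13={d,e} A14={g} A15={c,d,e} A16={a,b,c,d,e,g} A23={d,e,h} A24={g,h} A25={c,d,e,h} A26={a,c,d,e,g,h} A34={h} A35={d,e,h} A36={d,e,h} A45={h} A46={g,h} A56={c,d,e,h}
  A123={d,e} A124={g} A125={c,d,e} A126={a,c,d,e,g} A135={d,e} A136={d,e} A146={g} A156={c,d,e} A234={h} A235={d,e,h} A236={d,e,h} A245={h} A246={g,h} A256={c,d,e,h} A345={h} A346={h} A356={d,e,h} A456={h}
  A1235={d,e} A1236={d,e} A1246={g} A1256={c,d,e} A1356={d,e} A2345={h} A2346={h} A2356={d,e,h} A2456={h} A3456={h}
  A12356={d,e} A23456={h}
components per intersection:
  A1: {a,c,d,e} {b} {g}
  A2: {a,c,d,e} {g} {h}
  A3: {d,e} {f} {h}
  A4: {g} {h}
  A5: {c} {d,e} {h}
  A6: {a,c,d,e} {b} {g} {h}
  A12: {a,c,d,e} {g}
  A13: {d,e}
  A14: {g}
  A15: {c} {d,e}
  A16: {a,c,d,e} {b} {g}
  A23: {d,e} {h}
  A24: {g} {h}
  A25: {c} {d,e} {h}
  A26: {a,c,d,e} {g} {h}
  A34: {h}
  A35: {d,e} {h}
  A36: {d,e} {h}
  A45: {h}
  A46: {g} {h}
  A56: {c} {d,e} {h}
  A123: {d,e}
  A124: {g}
  A125: {c} {d,e}
  A126: {a,c,d,e} {g}
  A135: {d,e}
  A136: {d,e}
  A146: {g}
  A156: {c} {d,e}
  A234: {h}
  A235: {d,e} {h}
  A236: {d,e} {h}
  A245: {h}
  A246: {g} {h}
  A256: {c} {d,e} {h}
  A345: {h}
  A346: {h}
  A356: {d,e} {h}
  A456: {h}
  A1235: {d,e}
  A1236: {d,e}
  A1246: {g}
  A1256: {c} {d,e}
  A1356: {d,e}
  A2345: {h}
  A2346: {h}
  A2356: {d,e} {h}
  A2456: {h}
  A3456: {h}
  A12356: {d,e}
  A23456: {h}
C dims 18,30,27,12; δ0: rk 13, SNF 1^13; δ1: rk 17, SNF 1^17; δ2: rk 10, SNF 1^10
Ȟ^0 = (18 − 13) − 0 = 5, so Ȟ^0 ≅ Z^5
Ȟ^1 = (30 − 17) − 13 = 0, so Ȟ^1 ≅ 0
Ȟ^2 = (27 − 10) − 17 = 0, so Ȟ^2 ≅ 0

Ȟ^0(U;F) ≅ Z^5, Ȟ^1(U;F) ≅ 0, Ȟ^2(U;F) ≅ 0


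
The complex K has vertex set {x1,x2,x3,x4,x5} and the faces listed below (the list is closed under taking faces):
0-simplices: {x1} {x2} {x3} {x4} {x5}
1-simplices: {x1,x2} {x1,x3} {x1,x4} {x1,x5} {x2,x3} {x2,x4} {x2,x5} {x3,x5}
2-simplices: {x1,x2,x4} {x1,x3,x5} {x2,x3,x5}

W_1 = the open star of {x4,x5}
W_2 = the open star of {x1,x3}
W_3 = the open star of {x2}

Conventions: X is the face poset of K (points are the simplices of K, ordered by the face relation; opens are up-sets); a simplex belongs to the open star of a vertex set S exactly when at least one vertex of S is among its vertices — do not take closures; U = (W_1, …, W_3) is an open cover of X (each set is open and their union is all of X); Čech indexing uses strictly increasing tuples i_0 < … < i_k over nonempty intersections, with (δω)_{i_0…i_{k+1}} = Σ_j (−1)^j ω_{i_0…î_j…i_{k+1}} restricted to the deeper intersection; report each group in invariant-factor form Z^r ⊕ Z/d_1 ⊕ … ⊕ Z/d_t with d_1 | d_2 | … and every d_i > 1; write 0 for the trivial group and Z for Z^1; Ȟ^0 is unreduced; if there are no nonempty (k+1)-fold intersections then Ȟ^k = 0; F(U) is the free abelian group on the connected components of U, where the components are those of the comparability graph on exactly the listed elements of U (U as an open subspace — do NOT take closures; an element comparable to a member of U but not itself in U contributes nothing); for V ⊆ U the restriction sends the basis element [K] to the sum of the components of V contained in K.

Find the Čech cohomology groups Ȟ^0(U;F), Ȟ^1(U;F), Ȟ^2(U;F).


nonempty intersections:
  W1={{x4},{x5},{x1,x4},{x1,x5},{x2,x4},{x2,x5},{x3,x5},{x1,x2,x4},{x1,x3,x5},{x2,x3,x5}} W2={{x1},{x3},{x1,x2},{x1,x3},{x1,x4},{x1,x5},{x2,x3},{x3,x5},{x1,x2,x4},{x1,x3,x5},{x2,x3,x5}} W3={{x2},{x1,x2},{x2,x3},{x2,x4},{x2,x5},{x1,x2,x4},{x2,x3,x5}}
  W12={{x1,x4},{x1,x5},{x3,x5},{x1,x2,x4},{x1,x3,x5},{x2,x3,x5}} W13={{x2,x4},{x2,x5},{x1,x2,x4},{x2,x3,x5}} W23={{x1,x2},{x2,x3},{x1,x2,x4},{x2,x3,x5}}
  W123={{x1,x2,x4},{x2,x3,x5}}
components per intersection:
  W1: {{x4},{x1,x4},{x2,x4},{x1,x2,x4}} {{x5},{x1,x5},{x2,x5},{x3,x5},{x1,x3,x5},{x2,x3,x5}}
  W2: {{x1},{x3},{x1,x2},{x1,x3},{x1,x4},{x1,x5},{x2,x3},{x3,x5},{x1,x2,x4},{x1,x3,x5},{x2,x3,x5}}
  W3: {{x2},{x1,x2},{x2,x3},{x2,x4},{x2,x5},{x1,x2,x4},{x2,x3,x5}}
  W12: {{x1,x4},{x1,x2,x4}} {{x1,x5},{x3,x5},{x1,x3,x5},{x2,x3,x5}}
  W13: {{x2,x4},{x1,x2,x4}} {{x2,x5},{x2,x3,x5}}
  W23: {{x1,x2},{x1,x2,x4}} {{x2,x3},{x2,x3,x5}}
  W123: {{x1,x2,x4}} {{x2,x3,x5}}
C dims 4,6,2; δ0: rk 3, SNF 1^3; δ1: rk 2, SNF 1^2
Ȟ^0: (4−3)−0=1 ⇒ Z
Ȟ^1: (6−2)−3=1 ⇒ Z
Ȟ^2: (2−0)−2=0 ⇒ 0

Ȟ^0(U;F) ≅ Z, Ȟ^1(U;F) ≅ Z and Ȟ^2(U;F) ≅ 0


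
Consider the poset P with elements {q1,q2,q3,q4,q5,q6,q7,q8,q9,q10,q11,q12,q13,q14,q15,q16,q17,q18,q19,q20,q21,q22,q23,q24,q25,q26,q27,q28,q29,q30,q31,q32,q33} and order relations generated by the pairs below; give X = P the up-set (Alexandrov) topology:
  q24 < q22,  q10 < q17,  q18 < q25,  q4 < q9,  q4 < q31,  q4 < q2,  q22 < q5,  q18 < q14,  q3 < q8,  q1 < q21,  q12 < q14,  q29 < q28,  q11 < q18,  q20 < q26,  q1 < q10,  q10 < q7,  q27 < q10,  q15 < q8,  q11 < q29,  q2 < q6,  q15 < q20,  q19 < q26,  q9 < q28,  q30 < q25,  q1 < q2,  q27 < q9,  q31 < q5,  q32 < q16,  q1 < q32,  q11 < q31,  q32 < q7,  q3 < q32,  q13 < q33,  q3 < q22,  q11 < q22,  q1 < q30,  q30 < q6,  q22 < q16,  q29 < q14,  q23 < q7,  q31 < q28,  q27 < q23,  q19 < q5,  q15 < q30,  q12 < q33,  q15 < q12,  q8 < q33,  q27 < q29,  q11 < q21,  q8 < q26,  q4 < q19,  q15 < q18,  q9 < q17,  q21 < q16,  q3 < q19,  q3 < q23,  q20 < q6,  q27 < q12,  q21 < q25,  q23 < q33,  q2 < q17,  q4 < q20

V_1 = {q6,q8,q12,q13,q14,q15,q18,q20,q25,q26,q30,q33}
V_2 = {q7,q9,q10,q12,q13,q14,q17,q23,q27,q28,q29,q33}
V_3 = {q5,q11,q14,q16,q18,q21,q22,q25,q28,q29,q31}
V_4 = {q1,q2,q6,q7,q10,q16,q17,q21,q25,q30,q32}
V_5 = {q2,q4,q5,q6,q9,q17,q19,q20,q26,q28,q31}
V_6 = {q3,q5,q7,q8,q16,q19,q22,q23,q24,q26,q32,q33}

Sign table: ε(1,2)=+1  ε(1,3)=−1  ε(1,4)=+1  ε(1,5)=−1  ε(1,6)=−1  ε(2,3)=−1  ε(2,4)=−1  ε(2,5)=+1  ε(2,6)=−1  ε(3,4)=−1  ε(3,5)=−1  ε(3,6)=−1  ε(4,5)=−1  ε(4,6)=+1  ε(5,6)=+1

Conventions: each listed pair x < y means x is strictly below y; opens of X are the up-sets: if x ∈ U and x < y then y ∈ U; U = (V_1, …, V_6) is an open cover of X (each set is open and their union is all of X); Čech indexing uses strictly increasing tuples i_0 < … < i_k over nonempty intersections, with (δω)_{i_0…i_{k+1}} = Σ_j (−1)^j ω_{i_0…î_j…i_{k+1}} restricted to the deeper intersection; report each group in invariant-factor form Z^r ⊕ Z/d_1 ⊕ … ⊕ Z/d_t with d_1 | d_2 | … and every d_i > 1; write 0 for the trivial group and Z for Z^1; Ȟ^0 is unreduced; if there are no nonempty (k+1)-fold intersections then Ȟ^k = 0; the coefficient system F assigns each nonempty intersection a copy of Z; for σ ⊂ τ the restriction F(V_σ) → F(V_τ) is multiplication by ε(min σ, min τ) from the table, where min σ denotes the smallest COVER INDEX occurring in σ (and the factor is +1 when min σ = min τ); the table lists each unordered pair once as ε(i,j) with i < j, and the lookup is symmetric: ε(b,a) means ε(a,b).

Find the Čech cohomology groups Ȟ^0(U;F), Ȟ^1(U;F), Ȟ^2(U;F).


cover nerve:
  V12={q12,q13,q14,q33} V13={q14,q18,q25} V14={q6,q25,q30} V15={q6,q20,q26} V16={q8,q26,q33} V23={q14,q28,q29} V24={q7,q10,q17} V25={q9,q17,q28} V26={q7,q23,q33} V34={q16,q21,q25} V35={q5,q28,q31} V36={q5,q16,q22} V45={q2,q6,q17} V46={q7,q16,q32} V56={q5,q19,q26}
  V123={q14} V126={q33} V134={q25} V145={q6} V156={q26} V235={q28} V245={q17} V246={q7} V346={q16} V356={q5}
C dims 6,15,10; δ0: rk 6, SNF 1^5·2; δ1: rk 9, SNF 1^9
Ȟ^0: (6−6)−0=0 ⇒ 0
Ȟ^1: (15−9)−6=0 plus torsion [2] ⇒ Z/2
Ȟ^2: (10−0)−9=1 ⇒ Z

Ȟ^0 = 0; Ȟ^1 = Z/2; Ȟ^2 = Z


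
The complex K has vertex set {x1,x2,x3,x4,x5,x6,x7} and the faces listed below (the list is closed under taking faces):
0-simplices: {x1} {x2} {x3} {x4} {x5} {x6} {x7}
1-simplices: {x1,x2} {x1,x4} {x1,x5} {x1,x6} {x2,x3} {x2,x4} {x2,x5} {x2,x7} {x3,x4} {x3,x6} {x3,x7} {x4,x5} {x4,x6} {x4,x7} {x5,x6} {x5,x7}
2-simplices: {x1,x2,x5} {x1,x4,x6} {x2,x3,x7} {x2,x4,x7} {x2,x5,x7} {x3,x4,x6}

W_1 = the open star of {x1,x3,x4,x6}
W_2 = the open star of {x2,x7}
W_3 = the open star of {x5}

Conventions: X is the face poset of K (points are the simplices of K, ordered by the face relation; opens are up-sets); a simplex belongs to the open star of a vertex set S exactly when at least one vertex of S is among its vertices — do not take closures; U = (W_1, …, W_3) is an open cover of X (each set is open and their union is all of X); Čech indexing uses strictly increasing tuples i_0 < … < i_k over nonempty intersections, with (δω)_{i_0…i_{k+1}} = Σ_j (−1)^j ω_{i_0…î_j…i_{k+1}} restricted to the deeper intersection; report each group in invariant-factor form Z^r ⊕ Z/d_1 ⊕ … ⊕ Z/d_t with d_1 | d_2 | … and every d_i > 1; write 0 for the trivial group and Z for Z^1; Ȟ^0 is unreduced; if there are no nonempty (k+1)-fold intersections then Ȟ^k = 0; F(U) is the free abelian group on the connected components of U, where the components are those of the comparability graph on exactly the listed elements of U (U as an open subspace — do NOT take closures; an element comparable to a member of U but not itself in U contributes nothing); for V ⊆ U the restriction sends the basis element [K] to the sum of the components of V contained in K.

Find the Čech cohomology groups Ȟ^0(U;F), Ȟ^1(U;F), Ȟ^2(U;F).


intersection data:
  W1={{x1},{x3},{x4},{x6},{x1,x2},{x1,x4},{x1,x5},{x1,x6},{x2,x3},{x2,x4},{x3,x4},{x3,x6},{x3,x7},{x4,x5},{x4,x6},{x4,x7},{x5,x6},{x1,x2,x5},{x1,x4,x6},{x2,x3,x7},{x2,x4,x7},{x3,x4,x6}} W2={{x2},{x7},{x1,x2},{x2,x3},{x2,x4},{x2,x5},{x2,x7},{x3,x7},{x4,x7},{x5,x7},{x1,x2,x5},{x2,x3,x7},{x2,x4,x7},{x2,x5,x7}} W3={{x5},{x1,x5},{x2,x5},{x4,x5},{x5,x6},{x5,x7},{x1,x2,x5},{x2,x5,x7}}
  W12={{x1,x2},{x2,x3},{x2,x4},{x3,x7},{x4,x7},{x1,x2,x5},{x2,x3,x7},{x2,x4,x7}} W13={{x1,x5},{x4,x5},{x5,x6},{x1,x2,x5}} W23={{x2,x5},{x5,x7},{x1,x2,x5},{x2,x5,x7}}
  W123={{x1,x2,x5}}
components per intersection:
  W1: {{x1},{x3},{x4},{x6},{x1,x2},{x1,x4},{x1,x5},{x1,x6},{x2,x3},{x2,x4},{x3,x4},{x3,x6},{x3,x7},{x4,x5},{x4,x6},{x4,x7},{x5,x6},{x1,x2,x5},{x1,x4,x6},{x2,x3,x7},{x2,x4,x7},{x3,x4,x6}}
  W2: {{x2},{x7},{x1,x2},{x2,x3},{x2,x4},{x2,x5},{x2,x7},{x3,x7},{x4,x7},{x5,x7},{x1,x2,x5},{x2,x3,x7},{x2,x4,x7},{x2,x5,x7}}
  W3: {{x5},{x1,x5},{x2,x5},{x4,x5},{x5,x6},{x5,x7},{x1,x2,x5},{x2,x5,x7}}
  W12: {{x1,x2},{x1,x2,x5}} {{x2,x3},{x3,x7},{x2,x3,x7}} {{x2,x4},{x4,x7},{x2,x4,x7}}
  W13: {{x1,x5},{x1,x2,x5}} {{x4,x5}} {{x5,x6}}
  W23: {{x2,x5},{x5,x7},{x1,x2,x5},{x2,x5,x7}}
  W123: {{x1,x2,x5}}
C dims 3,7,1; δ0: rk 2, SNF 1^2; δ1: rk 1, SNF 1^1
Ȟ^0 = (3 − 2) − 0 = 1, so Ȟ^0 ≅ Z
Ȟ^1 = (7 − 1) − 2 = 4, so Ȟ^1 ≅ Z^4
Ȟ^2 = (1 − 0) − 1 = 0, so Ȟ^2 ≅ 0

Ȟ^0(U;F) ≅ Z, Ȟ^1(U;F) ≅ Z^4, Ȟ^2(U;F) ≅ 0


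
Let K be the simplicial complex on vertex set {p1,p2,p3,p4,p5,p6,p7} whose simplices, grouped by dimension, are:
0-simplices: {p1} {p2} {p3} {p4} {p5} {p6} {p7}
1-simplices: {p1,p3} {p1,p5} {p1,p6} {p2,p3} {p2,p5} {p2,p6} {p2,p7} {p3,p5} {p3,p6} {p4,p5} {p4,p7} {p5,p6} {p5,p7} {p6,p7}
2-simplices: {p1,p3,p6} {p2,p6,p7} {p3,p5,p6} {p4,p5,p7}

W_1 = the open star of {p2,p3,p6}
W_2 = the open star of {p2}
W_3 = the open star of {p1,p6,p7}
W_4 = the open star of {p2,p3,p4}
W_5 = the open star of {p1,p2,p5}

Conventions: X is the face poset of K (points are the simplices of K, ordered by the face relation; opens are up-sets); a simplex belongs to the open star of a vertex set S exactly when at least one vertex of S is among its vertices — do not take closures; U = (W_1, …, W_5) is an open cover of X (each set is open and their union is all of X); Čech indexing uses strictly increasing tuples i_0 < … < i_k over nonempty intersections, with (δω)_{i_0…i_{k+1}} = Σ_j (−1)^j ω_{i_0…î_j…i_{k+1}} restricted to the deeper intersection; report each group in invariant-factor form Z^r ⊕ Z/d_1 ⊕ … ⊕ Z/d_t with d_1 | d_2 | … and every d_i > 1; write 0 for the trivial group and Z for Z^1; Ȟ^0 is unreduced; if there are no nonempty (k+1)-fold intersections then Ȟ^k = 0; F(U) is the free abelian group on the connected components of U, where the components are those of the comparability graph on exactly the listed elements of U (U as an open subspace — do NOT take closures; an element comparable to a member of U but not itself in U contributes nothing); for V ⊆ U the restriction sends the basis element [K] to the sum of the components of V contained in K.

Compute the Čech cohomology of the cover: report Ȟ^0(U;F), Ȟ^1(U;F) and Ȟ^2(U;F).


Ȟ^0 = Z, Ȟ^1 = Z^3, Ȟ^2 = 0

nerve of the cover:
  W1={{p2},{p3},{p6},{p1,p3},{p1,p6},{p2,p3},{p2,p5},{p2,p6},{p2,p7},{p3,p5},{p3,p6},{p5,p6},{p6,p7},{p1,p3,p6},{p2,p6,p7},{p3,p5,p6}} W2={{p2},{p2,p3},{p2,p5},{p2,p6},{p2,p7},{p2,p6,p7}} W3={{p1},{p6},{p7},{p1,p3},{p1,p5},{p1,p6},{p2,p6},{p2,p7},{p3,p6},{p4,p7},{p5,p6},{p5,p7},{p6,p7},{p1,p3,p6},{p2,p6,p7},{p3,p5,p6},{p4,p5,p7}} W4={{p2},{p3},{p4},{p1,p3},{p2,p3},{p2,p5},{p2,p6},{p2,p7},{p3,p5},{p3,p6},{p4,p5},{p4,p7},{p1,p3,p6},{p2,p6,p7},{p3,p5,p6},{p4,p5,p7}} W5={{p1},{p2},{p5},{p1,p3},{p1,p5},{p1,p6},{p2,p3},{p2,p5},{p2,p6},{p2,p7},{p3,p5},{p4,p5},{p5,p6},{p5,p7},{p1,p3,p6},{p2,p6,p7},{p3,p5,p6},{p4,p5,p7}}
  W12={{p2},{p2,p3},{p2,p5},{p2,p6},{p2,p7},{p2,p6,p7}} W13={{p6},{p1,p3},{p1,p6},{p2,p6},{p2,p7},{p3,p6},{p5,p6},{p6,p7},{p1,p3,p6},{p2,p6,p7},{p3,p5,p6}} W14={{p2},{p3},{p1,p3},{p2,p3},{p2,p5},{p2,p6},{p2,p7},{p3,p5},{p3,p6},{p1,p3,p6},{p2,p6,p7},{p3,p5,p6}} W15={{p2},{p1,p3},{p1,p6},{p2,p3},{p2,p5},{p2,p6},{p2,p7},{p3,p5},{p5,p6},{p1,p3,p6},{p2,p6,p7},{p3,p5,p6}} W23={{p2,p6},{p2,p7},{p2,p6,p7}} W24={{p2},{p2,p3},{p2,p5},{p2,p6},{p2,p7},{p2,p6,p7}} W25={{p2},{p2,p3},{p2,p5},{p2,p6},{p2,p7},{p2,p6,p7}} W34={{p1,p3},{p2,p6},{p2,p7},{p3,p6},{p4,p7},{p1,p3,p6},{p2,p6,p7},{p3,p5,p6},{p4,p5,p7}} W35={{p1},{p1,p3},{p1,p5},{p1,p6},{p2,p6},{p2,p7},{p5,p6},{p5,p7},{p1,p3,p6},{p2,p6,p7},{p3,p5,p6},{p4,p5,p7}} W45={{p2},{p1,p3},{p2,p3},{p2,p5},{p2,p6},{p2,p7},{p3,p5},{p4,p5},{p1,p3,p6},{p2,p6,p7},{p3,p5,p6},{p4,p5,p7}}
  W123={{p2,p6},{p2,p7},{p2,p6,p7}} W124={{p2},{p2,p3},{p2,p5},{p2,p6},{p2,p7},{p2,p6,p7}} W125={{p2},{p2,p3},{p2,p5},{p2,p6},{p2,p7},{p2,p6,p7}} W134={{p1,p3},{p2,p6},{p2,p7},{p3,p6},{p1,p3,p6},{p2,p6,p7},{p3,p5,p6}} W135={{p1,p3},{p1,p6},{p2,p6},{p2,p7},{p5,p6},{p1,p3,p6},{p2,p6,p7},{p3,p5,p6}} W145={{p2},{p1,p3},{p2,p3},{p2,p5},{p2,p6},{p2,p7},{p3,p5},{p1,p3,p6},{p2,p6,p7},{p3,p5,p6}} W234={{p2,p6},{p2,p7},{p2,p6,p7}} W235={{p2,p6},{p2,p7},{p2,p6,p7}} W245={{p2},{p2,p3},{p2,p5},{p2,p6},{p2,p7},{p2,p6,p7}} W345={{p1,p3},{p2,p6},{p2,p7},{p1,p3,p6},{p2,p6,p7},{p3,p5,p6},{p4,p5,p7}}
  W1234={{p2,p6},{p2,p7},{p2,p6,p7}} W1235={{p2,p6},{p2,p7},{p2,p6,p7}} W1245={{p2},{p2,p3},{p2,p5},{p2,p6},{p2,p7},{p2,p6,p7}} W1345={{p1,p3},{p2,p6},{p2,p7},{p1,p3,p6},{p2,p6,p7},{p3,p5,p6}} W2345={{p2,p6},{p2,p7},{p2,p6,p7}}
  W12345={{p2,p6},{p2,p7},{p2,p6,p7}}
components per intersection:
  W1: {{p2},{p3},{p6},{p1,p3},{p1,p6},{p2,p3},{p2,p5},{p2,p6},{p2,p7},{p3,p5},{p3,p6},{p5,p6},{p6,p7},{p1,p3,p6},{p2,p6,p7},{p3,p5,p6}}
  W2: {{p2},{p2,p3},{p2,p5},{p2,p6},{p2,p7},{p2,p6,p7}}
  W3: {{p1},{p6},{p7},{p1,p3},{p1,p5},{p1,p6},{p2,p6},{p2,p7},{p3,p6},{p4,p7},{p5,p6},{p5,p7},{p6,p7},{p1,p3,p6},{p2,p6,p7},{p3,p5,p6},{p4,p5,p7}}
  W4: {{p2},{p3},{p1,p3},{p2,p3},{p2,p5},{p2,p6},{p2,p7},{p3,p5},{p3,p6},{p1,p3,p6},{p2,p6,p7},{p3,p5,p6}} {{p4},{p4,p5},{p4,p7},{p4,p5,p7}}
  W5: {{p1},{p2},{p5},{p1,p3},{p1,p5},{p1,p6},{p2,p3},{p2,p5},{p2,p6},{p2,p7},{p3,p5},{p4,p5},{p5,p6},{p5,p7},{p1,p3,p6},{p2,p6,p7},{p3,p5,p6},{p4,p5,p7}}
  W12: {{p2},{p2,p3},{p2,p5},{p2,p6},{p2,p7},{p2,p6,p7}}
  W13: {{p6},{p1,p3},{p1,p6},{p2,p6},{p2,p7},{p3,p6},{p5,p6},{p6,p7},{p1,p3,p6},{p2,p6,p7},{p3,p5,p6}}
  W14: {{p2},{p3},{p1,p3},{p2,p3},{p2,p5},{p2,p6},{p2,p7},{p3,p5},{p3,p6},{p1,p3,p6},{p2,p6,p7},{p3,p5,p6}}
  W15: {{p2},{p2,p3},{p2,p5},{p2,p6},{p2,p7},{p2,p6,p7}} {{p1,p3},{p1,p6},{p1,p3,p6}} {{p3,p5},{p5,p6},{p3,p5,p6}}
  W23: {{p2,p6},{p2,p7},{p2,p6,p7}}
  W24: {{p2},{p2,p3},{p2,p5},{p2,p6},{p2,p7},{p2,p6,p7}}
  W25: {{p2},{p2,p3},{p2,p5},{p2,p6},{p2,p7},{p2,p6,p7}}
  W34: {{p1,p3},{p3,p6},{p1,p3,p6},{p3,p5,p6}} {{p2,p6},{p2,p7},{p2,p6,p7}} {{p4,p7},{p4,p5,p7}}
  W35: {{p1},{p1,p3},{p1,p5},{p1,p6},{p1,p3,p6}} {{p2,p6},{p2,p7},{p2,p6,p7}} {{p5,p6},{p3,p5,p6}} {{p5,p7},{p4,p5,p7}}
  W45: {{p2},{p2,p3},{p2,p5},{p2,p6},{p2,p7},{p2,p6,p7}} {{p1,p3},{p1,p3,p6}} {{p3,p5},{p3,p5,p6}} {{p4,p5},{p4,p5,p7}}
  W123: {{p2,p6},{p2,p7},{p2,p6,p7}}
  W124: {{p2},{p2,p3},{p2,p5},{p2,p6},{p2,p7},{p2,p6,p7}}
  W125: {{p2},{p2,p3},{p2,p5},{p2,p6},{p2,p7},{p2,p6,p7}}
  W134: {{p1,p3},{p3,p6},{p1,p3,p6},{p3,p5,p6}} {{p2,p6},{p2,p7},{p2,p6,p7}}
  W135: {{p1,p3},{p1,p6},{p1,p3,p6}} {{p2,p6},{p2,p7},{p2,p6,p7}} {{p5,p6},{p3,p5,p6}}
  W145: {{p2},{p2,p3},{p2,p5},{p2,p6},{p2,p7},{p2,p6,p7}} {{p1,p3},{p1,p3,p6}} {{p3,p5},{p3,p5,p6}}
  W234: {{p2,p6},{p2,p7},{p2,p6,p7}}
  W235: {{p2,p6},{p2,p7},{p2,p6,p7}}
  W245: {{p2},{p2,p3},{p2,p5},{p2,p6},{p2,p7},{p2,p6,p7}}
  W345: {{p1,p3},{p1,p3,p6}} {{p2,p6},{p2,p7},{p2,p6,p7}} {{p3,p5,p6}} {{p4,p5,p7}}
  W1234: {{p2,p6},{p2,p7},{p2,p6,p7}}
  W1235: {{p2,p6},{p2,p7},{p2,p6,p7}}
  W1245: {{p2},{p2,p3},{p2,p5},{p2,p6},{p2,p7},{p2,p6,p7}}
  W1345: {{p1,p3},{p1,p3,p6}} {{p2,p6},{p2,p7},{p2,p6,p7}} {{p3,p5,p6}}
  W2345: {{p2,p6},{p2,p7},{p2,p6,p7}}
  W12345: {{p2,p6},{p2,p7},{p2,p6,p7}}
C dims 6,20,18,7; δ0: rk 5, SNF 1^5; δ1: rk 12, SNF 1^12; δ2: rk 6, SNF 1^6
Ȟ^0 = (6 − 5) − 0 = 1, so Ȟ^0 ≅ Z
Ȟ^1 = (20 − 12) − 5 = 3, so Ȟ^1 ≅ Z^3
Ȟ^2 = (18 − 6) − 12 = 0, so Ȟ^2 ≅ 0
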